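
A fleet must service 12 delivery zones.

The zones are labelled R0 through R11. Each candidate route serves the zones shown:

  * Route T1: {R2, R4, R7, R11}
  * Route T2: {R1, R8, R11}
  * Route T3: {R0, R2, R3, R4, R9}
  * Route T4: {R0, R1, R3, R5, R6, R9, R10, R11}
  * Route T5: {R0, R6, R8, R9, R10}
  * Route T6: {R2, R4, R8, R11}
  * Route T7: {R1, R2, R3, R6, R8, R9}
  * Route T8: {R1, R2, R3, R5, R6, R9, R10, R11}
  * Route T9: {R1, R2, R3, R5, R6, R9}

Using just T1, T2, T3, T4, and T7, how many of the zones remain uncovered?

0

Union of T1, T2, T3, T4, T7 = {R0, R1, R2, R3, R4, R5, R6, R7, R8, R9, R10, R11} — that's every zone, so 0 are uncovered.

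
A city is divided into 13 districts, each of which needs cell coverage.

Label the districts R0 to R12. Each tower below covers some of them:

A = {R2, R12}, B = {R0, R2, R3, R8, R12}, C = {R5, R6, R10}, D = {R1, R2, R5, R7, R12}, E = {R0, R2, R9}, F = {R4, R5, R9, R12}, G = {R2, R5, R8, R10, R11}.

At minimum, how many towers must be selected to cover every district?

B and C and D and F and G together: B ∪ C ∪ D ∪ F ∪ G = {R0, R1, R2, R3, R4, R5, R6, R7, R8, R9, R10, R11, R12} — every district is covered.
No 4 of the 7 towers cover everything (all 35 combinations miss at least one district), so 5 is optimal.

5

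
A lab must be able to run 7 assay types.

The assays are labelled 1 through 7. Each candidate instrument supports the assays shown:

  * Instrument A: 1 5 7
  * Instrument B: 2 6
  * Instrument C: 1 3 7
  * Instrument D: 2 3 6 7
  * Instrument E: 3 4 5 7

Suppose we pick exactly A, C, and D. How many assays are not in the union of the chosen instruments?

Union of A, C, D = {1, 2, 3, 5, 6, 7}.
Not covered: 4 — 1 assay.

1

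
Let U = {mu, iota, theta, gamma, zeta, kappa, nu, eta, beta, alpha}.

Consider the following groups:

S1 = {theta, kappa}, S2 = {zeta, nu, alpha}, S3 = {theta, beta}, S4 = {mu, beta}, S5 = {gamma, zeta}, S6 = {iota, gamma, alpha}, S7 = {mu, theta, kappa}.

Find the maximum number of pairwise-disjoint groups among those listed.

3

S1, S2, S4 are pairwise disjoint (S1={theta,kappa}; S2={zeta,nu,alpha}; S4={mu,beta}).
Every remaining group overlaps one of these, and no 4 of the listed groups are pairwise disjoint, so 3 is the maximum.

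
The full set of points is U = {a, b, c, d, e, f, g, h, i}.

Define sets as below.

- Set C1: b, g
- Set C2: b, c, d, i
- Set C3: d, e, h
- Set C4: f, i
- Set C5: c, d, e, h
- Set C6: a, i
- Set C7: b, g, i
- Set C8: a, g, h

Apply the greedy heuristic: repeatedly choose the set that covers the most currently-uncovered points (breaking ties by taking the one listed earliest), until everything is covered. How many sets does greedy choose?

Greedy: pick C2 (covers 4 new) → pick C8 (covers 3 new) → pick C3 (covers 1 new) → pick C4 (covers 1 new). Total picks: 4.

4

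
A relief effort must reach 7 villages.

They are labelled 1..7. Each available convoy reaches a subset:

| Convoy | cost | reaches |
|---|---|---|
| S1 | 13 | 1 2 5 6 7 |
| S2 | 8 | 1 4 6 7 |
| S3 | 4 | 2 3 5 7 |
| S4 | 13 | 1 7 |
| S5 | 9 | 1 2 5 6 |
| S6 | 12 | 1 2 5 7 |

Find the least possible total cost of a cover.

S2, S3 together cover every village (S2 ∪ S3 = {1, 2, 3, 4, 5, 6, 7}); total cost 8 + 4 = 12.
No covering selection has total cost below 12.

12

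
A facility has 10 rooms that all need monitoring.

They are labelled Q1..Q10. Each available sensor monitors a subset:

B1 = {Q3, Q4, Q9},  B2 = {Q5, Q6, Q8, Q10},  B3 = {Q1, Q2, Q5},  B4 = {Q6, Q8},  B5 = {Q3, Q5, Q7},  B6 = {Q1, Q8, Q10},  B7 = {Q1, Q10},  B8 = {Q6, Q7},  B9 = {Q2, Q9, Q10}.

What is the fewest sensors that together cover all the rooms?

Take {B1, B2, B3, B8}. Their union is {Q1, Q2, Q3, Q4, Q5, Q6, Q7, Q8, Q9, Q10}, which is all 10 rooms.
No 3 of the 9 sensors cover everything (all 84 combinations miss at least one room), so 4 is optimal.

4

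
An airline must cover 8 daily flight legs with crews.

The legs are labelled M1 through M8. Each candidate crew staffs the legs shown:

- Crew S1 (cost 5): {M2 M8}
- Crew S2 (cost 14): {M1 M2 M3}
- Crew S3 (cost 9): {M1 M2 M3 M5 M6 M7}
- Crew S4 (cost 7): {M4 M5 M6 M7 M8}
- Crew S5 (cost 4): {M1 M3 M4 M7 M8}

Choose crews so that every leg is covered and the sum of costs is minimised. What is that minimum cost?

S3, S5 together cover every leg (S3 ∪ S5 = {M1, M2, M3, M4, M5, M6, M7, M8}); total cost 9 + 4 = 13.
No covering selection has total cost below 13.

13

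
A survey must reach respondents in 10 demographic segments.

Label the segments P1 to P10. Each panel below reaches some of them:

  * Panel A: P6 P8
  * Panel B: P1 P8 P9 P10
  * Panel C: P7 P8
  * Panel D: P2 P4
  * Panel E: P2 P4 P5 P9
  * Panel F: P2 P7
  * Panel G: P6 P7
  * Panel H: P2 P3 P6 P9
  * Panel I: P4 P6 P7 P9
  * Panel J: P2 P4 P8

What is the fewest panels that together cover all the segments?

4

B and C and E and H together: B ∪ C ∪ E ∪ H = {P1, P2, P3, P4, P5, P6, P7, P8, P9, P10} — every segment is covered.
No 3 of the 10 panels cover everything (all 120 combinations miss at least one segment), so 4 is optimal.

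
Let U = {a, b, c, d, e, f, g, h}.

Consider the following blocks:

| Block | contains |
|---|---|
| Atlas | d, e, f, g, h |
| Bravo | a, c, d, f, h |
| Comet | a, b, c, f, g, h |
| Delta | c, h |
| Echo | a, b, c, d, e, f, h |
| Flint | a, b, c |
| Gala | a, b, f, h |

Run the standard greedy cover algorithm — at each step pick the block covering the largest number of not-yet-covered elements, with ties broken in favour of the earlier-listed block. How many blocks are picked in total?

2

Greedy: pick Echo (covers 7 new) → pick Atlas (covers 1 new). Total picks: 2.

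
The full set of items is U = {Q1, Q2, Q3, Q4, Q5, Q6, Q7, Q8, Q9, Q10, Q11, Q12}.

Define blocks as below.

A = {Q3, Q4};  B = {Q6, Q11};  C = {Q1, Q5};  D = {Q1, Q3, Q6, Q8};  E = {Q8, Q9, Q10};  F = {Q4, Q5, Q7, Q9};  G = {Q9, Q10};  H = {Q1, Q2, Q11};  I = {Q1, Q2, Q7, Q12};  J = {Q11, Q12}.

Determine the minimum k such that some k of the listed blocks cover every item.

5

D and E and F and H and J together: D ∪ E ∪ F ∪ H ∪ J = {Q1, Q2, Q3, Q4, Q5, Q6, Q7, Q8, Q9, Q10, Q11, Q12} — every item is covered.
No 4 of the 10 blocks cover everything (all 210 combinations miss at least one item), so 5 is optimal.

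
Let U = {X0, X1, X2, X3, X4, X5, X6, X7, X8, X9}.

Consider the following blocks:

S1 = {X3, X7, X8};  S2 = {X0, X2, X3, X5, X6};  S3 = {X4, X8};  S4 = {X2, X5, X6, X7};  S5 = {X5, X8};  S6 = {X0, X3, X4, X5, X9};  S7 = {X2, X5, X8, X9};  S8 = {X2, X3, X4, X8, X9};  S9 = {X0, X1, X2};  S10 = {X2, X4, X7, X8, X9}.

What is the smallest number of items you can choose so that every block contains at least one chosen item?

The 3 items {X0, X6, X8} hit every block.
No choice of 2 items meets every block, so 3 is the minimum.

3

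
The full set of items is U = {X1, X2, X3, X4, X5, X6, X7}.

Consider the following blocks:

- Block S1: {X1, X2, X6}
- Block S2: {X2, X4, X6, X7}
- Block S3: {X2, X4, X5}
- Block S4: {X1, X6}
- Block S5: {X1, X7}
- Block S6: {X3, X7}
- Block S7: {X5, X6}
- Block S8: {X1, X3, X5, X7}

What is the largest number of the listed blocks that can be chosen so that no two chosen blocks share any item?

3

S3, S4, S6 are pairwise disjoint (S3={X2,X4,X5}; S4={X1,X6}; S6={X3,X7}).
Every remaining block overlaps one of these, and no 4 of the listed blocks are pairwise disjoint, so 3 is the maximum.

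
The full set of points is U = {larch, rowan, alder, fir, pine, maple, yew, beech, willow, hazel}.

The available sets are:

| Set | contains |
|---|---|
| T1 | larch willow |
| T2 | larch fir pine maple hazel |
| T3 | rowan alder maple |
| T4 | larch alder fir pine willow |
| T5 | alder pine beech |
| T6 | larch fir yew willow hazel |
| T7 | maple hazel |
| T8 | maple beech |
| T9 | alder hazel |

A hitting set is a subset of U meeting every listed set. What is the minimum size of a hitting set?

3

The 3 points {alder, maple, willow} hit every set.
The sets T1, T5, T7 are pairwise disjoint, so any hitting set needs a separate point for each — at least 3. Hence 3 is optimal.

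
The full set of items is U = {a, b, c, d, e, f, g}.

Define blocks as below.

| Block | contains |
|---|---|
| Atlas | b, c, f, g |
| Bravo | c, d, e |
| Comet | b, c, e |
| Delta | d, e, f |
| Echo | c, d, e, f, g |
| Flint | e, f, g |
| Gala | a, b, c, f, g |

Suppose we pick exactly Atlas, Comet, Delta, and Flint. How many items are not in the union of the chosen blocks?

Union of Atlas, Comet, Delta, Flint = {b, c, d, e, f, g}.
Not covered: a — 1 item.

1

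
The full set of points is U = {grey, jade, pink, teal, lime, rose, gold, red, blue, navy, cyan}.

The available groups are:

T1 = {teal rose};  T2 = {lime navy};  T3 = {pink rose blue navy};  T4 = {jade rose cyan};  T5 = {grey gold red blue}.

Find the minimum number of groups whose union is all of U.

5

T1, T2, T3, T4, and T5 cover everything between them: the union {grey, jade, pink, teal, lime, rose, gold, red, blue, navy, cyan} is all of U.
No 4 of the 5 groups cover everything (all 5 combinations miss at least one point), so 5 is optimal.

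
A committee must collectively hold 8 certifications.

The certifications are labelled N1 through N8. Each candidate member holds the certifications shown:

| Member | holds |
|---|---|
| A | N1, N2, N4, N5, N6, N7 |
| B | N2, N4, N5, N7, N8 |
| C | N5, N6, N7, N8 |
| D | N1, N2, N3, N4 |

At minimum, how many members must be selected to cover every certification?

2

Take {C, D}. Their union is {N1, N2, N3, N4, N5, N6, N7, N8}, which is all 8 certifications.
No single member has all 8 certifications (the largest, A, has 6), so 2 is optimal.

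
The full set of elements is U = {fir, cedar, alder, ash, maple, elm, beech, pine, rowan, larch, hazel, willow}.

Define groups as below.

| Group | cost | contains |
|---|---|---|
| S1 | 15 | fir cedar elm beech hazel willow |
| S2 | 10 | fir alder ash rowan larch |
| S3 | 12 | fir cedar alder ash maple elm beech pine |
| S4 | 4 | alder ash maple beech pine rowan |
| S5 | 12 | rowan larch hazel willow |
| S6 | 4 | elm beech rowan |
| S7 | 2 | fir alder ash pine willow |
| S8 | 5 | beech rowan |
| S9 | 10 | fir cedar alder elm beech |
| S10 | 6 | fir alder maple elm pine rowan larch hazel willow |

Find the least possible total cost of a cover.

S7, S9, S10 together cover every element (S7 ∪ S9 ∪ S10 = {fir, cedar, alder, ash, maple, elm, beech, pine, rowan, larch, hazel, willow}); total cost 2 + 10 + 6 = 18.
The greedy pick S7, S10, S4, S9 costs 22; no covering selection beats 18.

18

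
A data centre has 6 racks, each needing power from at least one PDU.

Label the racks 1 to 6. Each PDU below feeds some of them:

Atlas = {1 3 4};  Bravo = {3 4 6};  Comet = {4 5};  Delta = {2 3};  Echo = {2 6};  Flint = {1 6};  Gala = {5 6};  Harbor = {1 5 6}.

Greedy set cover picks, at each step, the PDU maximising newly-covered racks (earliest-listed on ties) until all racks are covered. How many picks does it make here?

Greedy: pick Atlas (covers 3 new) → pick Echo (covers 2 new) → pick Comet (covers 1 new). Total picks: 3.

3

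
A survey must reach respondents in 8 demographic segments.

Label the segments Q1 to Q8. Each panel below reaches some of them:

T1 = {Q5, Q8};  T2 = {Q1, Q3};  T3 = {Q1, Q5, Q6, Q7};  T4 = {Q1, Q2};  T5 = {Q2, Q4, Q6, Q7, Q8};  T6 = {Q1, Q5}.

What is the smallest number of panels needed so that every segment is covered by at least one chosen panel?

3

Take {T1, T2, T5}. Their union is {Q1, Q2, Q3, Q4, Q5, Q6, Q7, Q8}, which is all 8 segments.
Only T2 contains Q3, so T2 is forced; the remaining 6 segments need at least 2 more panels (each remaining panel adds at most 5) — so at least 3 panels are needed, and 3 is optimal.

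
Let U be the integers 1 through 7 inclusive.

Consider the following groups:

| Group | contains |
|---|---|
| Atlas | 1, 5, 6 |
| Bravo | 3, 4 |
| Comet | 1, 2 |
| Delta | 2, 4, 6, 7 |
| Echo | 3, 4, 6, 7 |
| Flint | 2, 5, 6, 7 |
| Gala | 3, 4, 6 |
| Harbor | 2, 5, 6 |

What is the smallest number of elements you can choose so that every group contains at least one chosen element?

Take H = {1, 4, 6}. Each listed group contains at least one of these, so H is a hitting set of size 3.
No choice of 2 elements meets every group, so 3 is the minimum.

3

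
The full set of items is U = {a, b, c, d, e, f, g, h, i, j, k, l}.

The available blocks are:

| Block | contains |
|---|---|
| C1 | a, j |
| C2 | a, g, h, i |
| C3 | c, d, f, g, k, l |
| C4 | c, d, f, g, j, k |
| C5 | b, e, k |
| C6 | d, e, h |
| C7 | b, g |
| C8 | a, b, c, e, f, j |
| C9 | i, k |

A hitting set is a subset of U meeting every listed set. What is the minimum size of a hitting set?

Take T = {a, b, h, k}. Each listed block contains at least one of these, so T is a hitting set of size 4.
The blocks C1, C6, C7, C9 are pairwise disjoint, so any hitting set needs a separate item for each — at least 4. Hence 4 is optimal.

4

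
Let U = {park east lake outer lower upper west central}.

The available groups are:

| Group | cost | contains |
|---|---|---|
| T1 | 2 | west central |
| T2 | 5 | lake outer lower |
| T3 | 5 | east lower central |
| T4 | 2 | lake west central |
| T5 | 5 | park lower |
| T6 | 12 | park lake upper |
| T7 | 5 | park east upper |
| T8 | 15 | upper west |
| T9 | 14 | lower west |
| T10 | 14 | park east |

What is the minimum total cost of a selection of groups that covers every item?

12

T1, T2, T7 together cover every item (T1 ∪ T2 ∪ T7 = {park, east, lake, outer, lower, upper, west, central}); total cost 2 + 5 + 5 = 12.
No covering selection has total cost below 12.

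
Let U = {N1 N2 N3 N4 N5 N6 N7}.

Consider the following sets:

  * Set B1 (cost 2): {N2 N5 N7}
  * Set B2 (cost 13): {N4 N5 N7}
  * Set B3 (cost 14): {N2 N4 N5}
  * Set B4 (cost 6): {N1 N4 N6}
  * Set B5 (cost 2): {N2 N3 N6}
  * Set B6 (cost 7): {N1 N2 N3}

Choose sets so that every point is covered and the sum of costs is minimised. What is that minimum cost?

10

B1, B4, B5 together cover every point (B1 ∪ B4 ∪ B5 = {N1, N2, N3, N4, N5, N6, N7}); total cost 2 + 6 + 2 = 10.
No covering selection has total cost below 10.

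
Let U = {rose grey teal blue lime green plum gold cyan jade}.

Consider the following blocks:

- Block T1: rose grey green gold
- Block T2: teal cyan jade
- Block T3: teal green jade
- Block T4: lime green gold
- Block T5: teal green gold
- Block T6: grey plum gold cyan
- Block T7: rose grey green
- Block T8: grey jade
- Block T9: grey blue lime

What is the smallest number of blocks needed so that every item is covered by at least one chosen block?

T3, T6, T7, and T9 cover everything between them: the union {rose, grey, teal, blue, lime, green, plum, gold, cyan, jade} is all of U.
Only T9 contains blue, so T9 is forced; the remaining 7 items need at least 3 more blocks (each remaining block adds at most 3) — so at least 4 blocks are needed, and 4 is optimal.

4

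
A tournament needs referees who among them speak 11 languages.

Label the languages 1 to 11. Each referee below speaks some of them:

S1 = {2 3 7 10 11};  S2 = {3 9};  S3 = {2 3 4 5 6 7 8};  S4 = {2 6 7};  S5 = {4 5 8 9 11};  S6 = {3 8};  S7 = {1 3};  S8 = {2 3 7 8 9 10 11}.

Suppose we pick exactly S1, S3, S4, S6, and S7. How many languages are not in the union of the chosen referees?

1

Union of S1, S3, S4, S6, S7 = {1, 2, 3, 4, 5, 6, 7, 8, 10, 11}.
Not covered: 9 — 1 language.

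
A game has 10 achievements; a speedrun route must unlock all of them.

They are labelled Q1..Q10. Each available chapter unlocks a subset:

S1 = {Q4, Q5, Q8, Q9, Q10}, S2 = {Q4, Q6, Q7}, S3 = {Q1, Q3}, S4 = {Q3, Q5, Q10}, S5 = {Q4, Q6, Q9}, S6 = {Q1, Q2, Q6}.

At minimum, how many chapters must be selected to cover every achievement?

4

Take {S1, S2, S3, S6}. Their union is {Q1, Q2, Q3, Q4, Q5, Q6, Q7, Q8, Q9, Q10}, which is all 10 achievements.
No 3 of the 6 chapters cover everything (all 20 combinations miss at least one achievement), so 4 is optimal.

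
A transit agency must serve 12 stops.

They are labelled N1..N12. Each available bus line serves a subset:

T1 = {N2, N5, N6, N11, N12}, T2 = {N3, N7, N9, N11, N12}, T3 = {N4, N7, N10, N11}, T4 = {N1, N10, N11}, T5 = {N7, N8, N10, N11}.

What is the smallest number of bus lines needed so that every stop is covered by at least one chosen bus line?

5

Take {T1, T2, T3, T4, T5}. Their union is {N1, N2, N3, N4, N5, N6, N7, N8, N9, N10, N11, N12}, which is all 12 stops.
No 4 of the 5 bus lines cover everything (all 5 combinations miss at least one stop), so 5 is optimal.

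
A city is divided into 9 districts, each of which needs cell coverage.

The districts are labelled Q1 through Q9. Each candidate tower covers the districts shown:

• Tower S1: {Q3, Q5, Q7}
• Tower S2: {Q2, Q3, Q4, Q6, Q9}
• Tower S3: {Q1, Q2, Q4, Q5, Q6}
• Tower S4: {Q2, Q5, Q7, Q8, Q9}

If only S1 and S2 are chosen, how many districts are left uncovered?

2

Union of S1, S2 = {Q2, Q3, Q4, Q5, Q6, Q7, Q9}.
Not covered: Q1, Q8 — 2 districts.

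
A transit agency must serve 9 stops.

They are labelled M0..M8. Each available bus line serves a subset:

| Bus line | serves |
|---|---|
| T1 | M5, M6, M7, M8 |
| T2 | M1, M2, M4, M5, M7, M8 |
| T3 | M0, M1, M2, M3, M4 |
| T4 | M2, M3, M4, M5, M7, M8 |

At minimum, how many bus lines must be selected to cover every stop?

T1 and T3 together: T1 ∪ T3 = {M0, M1, M2, M3, M4, M5, M6, M7, M8} — every stop is covered.
No single bus line has all 9 stops (the largest, T2, has 6), so 2 is optimal.

2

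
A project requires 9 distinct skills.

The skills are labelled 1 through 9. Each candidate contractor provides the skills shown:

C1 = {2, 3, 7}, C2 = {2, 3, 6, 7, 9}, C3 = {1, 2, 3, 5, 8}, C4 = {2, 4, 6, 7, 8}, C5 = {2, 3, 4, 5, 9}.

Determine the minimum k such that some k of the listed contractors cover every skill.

C2 and C3 and C5 together: C2 ∪ C3 ∪ C5 = {1, 2, 3, 4, 5, 6, 7, 8, 9} — every skill is covered.
Only C3 contains 1, so C3 is forced; the remaining 4 skills need at least 2 more contractors (each remaining contractor adds at most 3) — so at least 3 contractors are needed, and 3 is optimal.

3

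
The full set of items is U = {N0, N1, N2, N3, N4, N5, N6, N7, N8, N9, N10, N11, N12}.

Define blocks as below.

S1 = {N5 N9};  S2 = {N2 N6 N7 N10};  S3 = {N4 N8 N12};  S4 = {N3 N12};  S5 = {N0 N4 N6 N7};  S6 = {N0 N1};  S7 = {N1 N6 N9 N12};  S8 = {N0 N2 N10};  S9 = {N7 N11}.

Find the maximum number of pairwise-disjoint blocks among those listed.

S1, S3, S6, S9 are pairwise disjoint (S1={N5,N9}; S3={N4,N8,N12}; S6={N0,N1}; S9={N7,N11}).
Every remaining block overlaps one of these, and no 5 of the listed blocks are pairwise disjoint, so 4 is the maximum.

4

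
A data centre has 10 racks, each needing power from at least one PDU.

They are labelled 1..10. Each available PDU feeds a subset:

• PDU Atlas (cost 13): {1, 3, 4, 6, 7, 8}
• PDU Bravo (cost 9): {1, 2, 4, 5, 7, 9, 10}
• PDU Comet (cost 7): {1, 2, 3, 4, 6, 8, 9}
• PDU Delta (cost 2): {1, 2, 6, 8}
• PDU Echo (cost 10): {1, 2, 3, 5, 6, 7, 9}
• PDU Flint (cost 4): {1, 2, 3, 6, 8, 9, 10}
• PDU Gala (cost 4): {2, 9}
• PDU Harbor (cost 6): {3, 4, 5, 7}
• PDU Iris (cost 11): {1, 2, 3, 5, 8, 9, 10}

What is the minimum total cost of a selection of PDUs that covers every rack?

10

Flint, Harbor together cover every rack (Flint ∪ Harbor = {1, 2, 3, 4, 5, 6, 7, 8, 9, 10}); total cost 4 + 6 = 10.
The greedy pick Delta, Flint, Harbor costs 12; no covering selection beats 10.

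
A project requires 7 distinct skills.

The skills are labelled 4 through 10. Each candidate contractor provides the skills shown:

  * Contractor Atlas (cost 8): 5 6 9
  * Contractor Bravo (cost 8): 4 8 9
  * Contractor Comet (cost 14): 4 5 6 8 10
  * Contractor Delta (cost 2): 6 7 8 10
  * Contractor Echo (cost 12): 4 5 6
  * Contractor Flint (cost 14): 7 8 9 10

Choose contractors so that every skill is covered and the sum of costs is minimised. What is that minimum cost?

18

Atlas, Bravo, Delta together cover every skill (Atlas ∪ Bravo ∪ Delta = {4, 5, 6, 7, 8, 9, 10}); total cost 8 + 8 + 2 = 18.
No covering selection has total cost below 18.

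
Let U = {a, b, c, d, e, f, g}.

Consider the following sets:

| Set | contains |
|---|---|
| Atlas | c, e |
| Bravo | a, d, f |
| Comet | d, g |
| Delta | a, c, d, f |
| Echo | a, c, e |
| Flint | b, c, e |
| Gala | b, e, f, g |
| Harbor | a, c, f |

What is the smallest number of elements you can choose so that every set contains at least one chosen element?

The 3 elements {c, d, e} hit every set.
No choice of 2 elements meets every set, so 3 is the minimum.

3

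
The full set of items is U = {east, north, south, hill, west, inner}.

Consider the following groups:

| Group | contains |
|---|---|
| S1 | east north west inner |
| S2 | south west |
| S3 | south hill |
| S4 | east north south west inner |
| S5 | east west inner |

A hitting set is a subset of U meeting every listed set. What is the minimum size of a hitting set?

2

H = {east, south} meets every group (each contains at least one member of H), and |H| = 2.
The groups S3, S5 are pairwise disjoint, so any hitting set needs a separate item for each — at least 2. Hence 2 is optimal.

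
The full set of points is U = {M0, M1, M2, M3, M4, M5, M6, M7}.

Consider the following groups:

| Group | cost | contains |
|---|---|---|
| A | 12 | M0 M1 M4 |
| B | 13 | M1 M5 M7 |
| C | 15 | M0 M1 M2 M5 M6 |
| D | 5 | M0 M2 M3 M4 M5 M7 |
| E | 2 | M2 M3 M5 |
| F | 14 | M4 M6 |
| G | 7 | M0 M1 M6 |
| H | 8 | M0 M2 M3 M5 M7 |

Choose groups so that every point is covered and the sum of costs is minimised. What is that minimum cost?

12

D, G together cover every point (D ∪ G = {M0, M1, M2, M3, M4, M5, M6, M7}); total cost 5 + 7 = 12.
The greedy pick E, D, G costs 14; no covering selection beats 12.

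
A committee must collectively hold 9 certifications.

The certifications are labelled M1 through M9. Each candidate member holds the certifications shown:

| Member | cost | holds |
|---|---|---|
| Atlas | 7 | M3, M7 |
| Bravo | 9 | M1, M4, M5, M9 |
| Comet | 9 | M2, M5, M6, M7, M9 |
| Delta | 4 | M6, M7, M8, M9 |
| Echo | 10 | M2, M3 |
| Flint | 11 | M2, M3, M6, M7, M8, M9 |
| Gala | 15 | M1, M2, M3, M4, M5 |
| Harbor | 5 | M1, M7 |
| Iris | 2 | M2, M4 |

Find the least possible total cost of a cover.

Delta, Gala together cover every certification (Delta ∪ Gala = {M1, M2, M3, M4, M5, M6, M7, M8, M9}); total cost 4 + 15 = 19.
The greedy pick Delta, Iris, Bravo, Atlas costs 22; no covering selection beats 19.

19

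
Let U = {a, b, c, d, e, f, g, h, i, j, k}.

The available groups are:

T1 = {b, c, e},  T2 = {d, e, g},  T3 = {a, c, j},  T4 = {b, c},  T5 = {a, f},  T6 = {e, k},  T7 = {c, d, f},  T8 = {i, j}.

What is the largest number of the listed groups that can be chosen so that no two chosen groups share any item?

T2, T4, T5, T8 are pairwise disjoint (T2={d,e,g}; T4={b,c}; T5={a,f}; T8={i,j}).
Every remaining group overlaps one of these, and no 5 of the listed groups are pairwise disjoint, so 4 is the maximum.

4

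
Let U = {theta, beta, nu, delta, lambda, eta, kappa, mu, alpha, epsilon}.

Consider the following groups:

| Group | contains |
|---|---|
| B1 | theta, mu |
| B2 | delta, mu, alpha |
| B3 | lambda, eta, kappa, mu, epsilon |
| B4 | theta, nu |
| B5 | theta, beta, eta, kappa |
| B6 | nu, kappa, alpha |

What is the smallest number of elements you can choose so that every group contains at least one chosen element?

Take H = {theta, alpha, epsilon}. Each listed group contains at least one of these, so H is a hitting set of size 3.
No choice of 2 elements meets every group, so 3 is the minimum.

3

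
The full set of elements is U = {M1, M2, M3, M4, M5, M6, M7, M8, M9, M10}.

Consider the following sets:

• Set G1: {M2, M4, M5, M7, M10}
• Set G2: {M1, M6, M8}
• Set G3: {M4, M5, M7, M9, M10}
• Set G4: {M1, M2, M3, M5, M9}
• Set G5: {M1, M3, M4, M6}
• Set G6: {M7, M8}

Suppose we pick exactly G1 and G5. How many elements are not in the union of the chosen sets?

Union of G1, G5 = {M1, M2, M3, M4, M5, M6, M7, M10}.
Not covered: M8, M9 — 2 elements.

2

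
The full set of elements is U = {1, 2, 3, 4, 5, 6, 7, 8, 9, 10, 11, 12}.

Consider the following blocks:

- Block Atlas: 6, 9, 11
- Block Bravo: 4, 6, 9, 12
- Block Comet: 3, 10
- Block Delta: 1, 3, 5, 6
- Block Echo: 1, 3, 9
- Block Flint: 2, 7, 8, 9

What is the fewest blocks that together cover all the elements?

Atlas, Bravo, Comet, Delta, and Flint cover everything between them: the union {1, 2, 3, 4, 5, 6, 7, 8, 9, 10, 11, 12} is all of U.
No 4 of the 6 blocks cover everything (all 15 combinations miss at least one element), so 5 is optimal.

5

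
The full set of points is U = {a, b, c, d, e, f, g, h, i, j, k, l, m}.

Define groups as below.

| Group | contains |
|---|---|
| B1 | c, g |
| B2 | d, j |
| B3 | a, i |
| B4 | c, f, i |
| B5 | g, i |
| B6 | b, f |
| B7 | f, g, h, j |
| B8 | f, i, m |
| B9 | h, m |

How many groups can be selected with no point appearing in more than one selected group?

B1, B2, B3, B6, B9 are pairwise disjoint (B1={c,g}; B2={d,j}; B3={a,i}; B6={b,f}; B9={h,m}).
Every remaining group overlaps one of these, and no 6 of the listed groups are pairwise disjoint, so 5 is the maximum.

5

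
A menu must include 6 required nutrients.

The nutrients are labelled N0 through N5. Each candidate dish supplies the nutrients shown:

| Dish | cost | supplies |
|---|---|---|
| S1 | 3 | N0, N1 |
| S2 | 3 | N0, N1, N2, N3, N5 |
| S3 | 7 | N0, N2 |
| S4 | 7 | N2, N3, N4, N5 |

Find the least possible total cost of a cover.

S1, S4 together cover every nutrient (S1 ∪ S4 = {N0, N1, N2, N3, N4, N5}); total cost 3 + 7 = 10.
No covering selection has total cost below 10.

10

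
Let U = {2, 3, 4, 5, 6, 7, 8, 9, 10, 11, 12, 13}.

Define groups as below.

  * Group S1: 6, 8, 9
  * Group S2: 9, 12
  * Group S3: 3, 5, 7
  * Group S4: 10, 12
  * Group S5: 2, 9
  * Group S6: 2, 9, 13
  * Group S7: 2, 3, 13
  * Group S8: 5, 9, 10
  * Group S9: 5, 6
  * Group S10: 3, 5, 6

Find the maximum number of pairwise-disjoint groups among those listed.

3

S2, S7, S9 are pairwise disjoint (S2={9,12}; S7={2,3,13}; S9={5,6}).
Every remaining group overlaps one of these, and no 4 of the listed groups are pairwise disjoint, so 3 is the maximum.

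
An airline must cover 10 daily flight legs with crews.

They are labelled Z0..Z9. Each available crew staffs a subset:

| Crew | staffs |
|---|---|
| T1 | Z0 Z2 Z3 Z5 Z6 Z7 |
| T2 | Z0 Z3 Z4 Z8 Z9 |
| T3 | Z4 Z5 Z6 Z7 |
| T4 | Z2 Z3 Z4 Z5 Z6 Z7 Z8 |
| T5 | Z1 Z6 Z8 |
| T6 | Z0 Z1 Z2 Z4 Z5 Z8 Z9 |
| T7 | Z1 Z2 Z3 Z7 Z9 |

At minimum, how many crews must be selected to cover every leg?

2

Take {T4, T6}. Their union is {Z0, Z1, Z2, Z3, Z4, Z5, Z6, Z7, Z8, Z9}, which is all 10 legs.
No single crew has all 10 legs (the largest, T4, has 7), so 2 is optimal.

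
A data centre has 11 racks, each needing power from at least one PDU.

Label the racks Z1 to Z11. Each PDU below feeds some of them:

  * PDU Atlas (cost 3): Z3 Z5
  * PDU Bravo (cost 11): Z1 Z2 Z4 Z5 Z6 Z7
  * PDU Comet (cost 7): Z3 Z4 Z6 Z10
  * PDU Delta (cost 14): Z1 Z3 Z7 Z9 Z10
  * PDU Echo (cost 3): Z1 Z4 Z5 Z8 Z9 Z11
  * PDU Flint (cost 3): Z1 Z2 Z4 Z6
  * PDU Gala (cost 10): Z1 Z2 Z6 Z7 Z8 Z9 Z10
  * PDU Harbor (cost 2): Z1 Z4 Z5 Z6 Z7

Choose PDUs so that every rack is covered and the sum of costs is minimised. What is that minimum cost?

15

Comet, Echo, Flint, Harbor together cover every rack (Comet ∪ Echo ∪ Flint ∪ Harbor = {Z1, Z2, Z3, Z4, Z5, Z6, Z7, Z8, Z9, Z10, Z11}); total cost 7 + 3 + 3 + 2 = 15.
The greedy pick Harbor, Echo, Atlas, Flint, Comet costs 18; no covering selection beats 15.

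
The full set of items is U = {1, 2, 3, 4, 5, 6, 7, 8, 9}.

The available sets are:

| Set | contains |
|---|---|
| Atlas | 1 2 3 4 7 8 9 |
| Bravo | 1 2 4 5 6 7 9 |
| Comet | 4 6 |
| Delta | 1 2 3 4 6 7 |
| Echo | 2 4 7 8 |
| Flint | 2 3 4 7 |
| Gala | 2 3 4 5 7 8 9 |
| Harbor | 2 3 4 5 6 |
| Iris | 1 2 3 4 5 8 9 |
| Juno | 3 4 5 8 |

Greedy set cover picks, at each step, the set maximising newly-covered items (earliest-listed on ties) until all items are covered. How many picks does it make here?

Greedy: pick Atlas (covers 7 new) → pick Bravo (covers 2 new). Total picks: 2.

2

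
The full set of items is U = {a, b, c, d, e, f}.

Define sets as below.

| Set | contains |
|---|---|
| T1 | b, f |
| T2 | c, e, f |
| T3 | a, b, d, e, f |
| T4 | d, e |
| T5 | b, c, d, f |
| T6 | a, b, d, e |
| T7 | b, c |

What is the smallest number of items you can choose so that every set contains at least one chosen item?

Take H = {b, e}. Each listed set contains at least one of these, so H is a hitting set of size 2.
The sets T4, T7 are pairwise disjoint, so any hitting set needs a separate item for each — at least 2. Hence 2 is optimal.

2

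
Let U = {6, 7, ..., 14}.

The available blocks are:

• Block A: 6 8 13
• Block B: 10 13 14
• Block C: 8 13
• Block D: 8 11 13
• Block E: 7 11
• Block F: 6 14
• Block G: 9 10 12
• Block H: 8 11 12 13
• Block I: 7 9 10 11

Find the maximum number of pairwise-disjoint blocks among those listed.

4

C, E, F, G are pairwise disjoint (C={8,13}; E={7,11}; F={6,14}; G={9,10,12}).
Every remaining block overlaps one of these, and no 5 of the listed blocks are pairwise disjoint, so 4 is the maximum.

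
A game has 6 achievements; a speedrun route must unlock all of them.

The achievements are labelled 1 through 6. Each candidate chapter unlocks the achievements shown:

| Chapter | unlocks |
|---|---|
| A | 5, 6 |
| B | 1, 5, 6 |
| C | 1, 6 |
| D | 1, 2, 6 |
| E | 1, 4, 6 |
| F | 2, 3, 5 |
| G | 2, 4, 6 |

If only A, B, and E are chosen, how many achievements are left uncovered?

2

Union of A, B, E = {1, 4, 5, 6}.
Not covered: 2, 3 — 2 achievements.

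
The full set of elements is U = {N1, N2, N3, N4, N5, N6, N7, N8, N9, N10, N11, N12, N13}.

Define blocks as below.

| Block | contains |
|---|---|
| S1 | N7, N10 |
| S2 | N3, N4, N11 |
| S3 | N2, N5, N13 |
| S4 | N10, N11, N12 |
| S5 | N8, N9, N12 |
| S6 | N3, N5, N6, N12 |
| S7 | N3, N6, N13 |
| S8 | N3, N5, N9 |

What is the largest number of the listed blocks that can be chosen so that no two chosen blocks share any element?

S1, S2, S3, S5 are pairwise disjoint (S1={N7,N10}; S2={N3,N4,N11}; S3={N2,N5,N13}; S5={N8,N9,N12}).
Every remaining block overlaps one of these, and no 5 of the listed blocks are pairwise disjoint, so 4 is the maximum.

4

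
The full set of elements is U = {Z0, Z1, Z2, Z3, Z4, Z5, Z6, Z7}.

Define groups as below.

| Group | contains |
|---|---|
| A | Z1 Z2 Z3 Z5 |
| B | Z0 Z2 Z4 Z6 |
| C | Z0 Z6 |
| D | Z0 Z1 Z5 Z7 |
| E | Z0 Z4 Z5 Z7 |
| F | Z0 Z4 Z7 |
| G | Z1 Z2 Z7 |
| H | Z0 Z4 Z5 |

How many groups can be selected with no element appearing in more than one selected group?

2

A, F are pairwise disjoint (A={Z1,Z2,Z3,Z5}; F={Z0,Z4,Z7}).
Every remaining group overlaps one of these, and no 3 of the listed groups are pairwise disjoint, so 2 is the maximum.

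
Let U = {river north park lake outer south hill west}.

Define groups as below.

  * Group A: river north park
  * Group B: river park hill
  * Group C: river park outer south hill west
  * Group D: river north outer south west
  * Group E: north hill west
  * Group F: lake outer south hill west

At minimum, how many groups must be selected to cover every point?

2

Take {A, F}. Their union is {river, north, park, lake, outer, south, hill, west}, which is all 8 points.
No single group has all 8 points (the largest, C, has 6), so 2 is optimal.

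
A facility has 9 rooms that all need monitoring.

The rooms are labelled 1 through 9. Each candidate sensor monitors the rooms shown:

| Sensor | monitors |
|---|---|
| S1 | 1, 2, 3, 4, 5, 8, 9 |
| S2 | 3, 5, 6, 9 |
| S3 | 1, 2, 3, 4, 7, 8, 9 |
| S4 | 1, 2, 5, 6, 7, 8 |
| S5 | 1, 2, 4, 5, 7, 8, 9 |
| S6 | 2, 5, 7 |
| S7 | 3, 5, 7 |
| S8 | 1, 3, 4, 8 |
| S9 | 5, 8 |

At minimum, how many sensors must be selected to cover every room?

2

S3 and S4 together: S3 ∪ S4 = {1, 2, 3, 4, 5, 6, 7, 8, 9} — every room is covered.
No single sensor has all 9 rooms (the largest, S1, has 7), so 2 is optimal.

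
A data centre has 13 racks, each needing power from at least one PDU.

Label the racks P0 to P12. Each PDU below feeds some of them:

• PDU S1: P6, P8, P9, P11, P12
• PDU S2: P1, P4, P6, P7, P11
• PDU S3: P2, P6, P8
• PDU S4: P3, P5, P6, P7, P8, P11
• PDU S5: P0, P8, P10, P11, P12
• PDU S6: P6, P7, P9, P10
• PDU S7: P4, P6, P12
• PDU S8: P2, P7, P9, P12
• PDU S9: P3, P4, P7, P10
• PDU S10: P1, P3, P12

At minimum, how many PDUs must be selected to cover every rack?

4

Take {S2, S4, S5, S8}. Their union is {P0, P1, P2, P3, P4, P5, P6, P7, P8, P9, P10, P11, P12}, which is all 13 racks.
Only S4 contains P5, so S4 is forced; the remaining 7 racks need at least 3 more PDUs (each remaining PDU adds at most 3) — so at least 4 PDUs are needed, and 4 is optimal.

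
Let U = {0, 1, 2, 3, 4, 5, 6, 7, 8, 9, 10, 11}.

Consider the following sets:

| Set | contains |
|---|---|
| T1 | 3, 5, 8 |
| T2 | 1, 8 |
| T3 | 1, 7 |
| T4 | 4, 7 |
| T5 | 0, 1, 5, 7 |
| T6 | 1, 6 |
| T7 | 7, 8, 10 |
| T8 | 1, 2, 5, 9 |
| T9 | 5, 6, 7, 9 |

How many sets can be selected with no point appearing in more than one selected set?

T1, T4, T6 are pairwise disjoint (T1={3,5,8}; T4={4,7}; T6={1,6}).
Every remaining set overlaps one of these, and no 4 of the listed sets are pairwise disjoint, so 3 is the maximum.

3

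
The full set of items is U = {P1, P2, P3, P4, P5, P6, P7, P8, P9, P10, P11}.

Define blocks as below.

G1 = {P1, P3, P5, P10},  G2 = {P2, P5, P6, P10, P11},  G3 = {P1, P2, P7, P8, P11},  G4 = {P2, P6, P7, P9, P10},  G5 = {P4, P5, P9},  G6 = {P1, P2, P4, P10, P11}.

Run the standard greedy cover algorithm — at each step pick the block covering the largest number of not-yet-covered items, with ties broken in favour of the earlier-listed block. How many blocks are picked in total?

Greedy: pick G2 (covers 5 new) → pick G3 (covers 3 new) → pick G5 (covers 2 new) → pick G1 (covers 1 new). Total picks: 4.

4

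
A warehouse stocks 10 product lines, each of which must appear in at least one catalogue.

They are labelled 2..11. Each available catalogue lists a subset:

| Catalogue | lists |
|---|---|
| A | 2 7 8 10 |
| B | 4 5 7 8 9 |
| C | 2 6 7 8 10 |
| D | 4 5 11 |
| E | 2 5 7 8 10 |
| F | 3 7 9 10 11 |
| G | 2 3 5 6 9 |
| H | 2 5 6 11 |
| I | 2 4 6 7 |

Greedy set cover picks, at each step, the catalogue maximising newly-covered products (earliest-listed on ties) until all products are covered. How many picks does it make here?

3

Greedy: pick B (covers 5 new) → pick C (covers 3 new) → pick F (covers 2 new). Total picks: 3.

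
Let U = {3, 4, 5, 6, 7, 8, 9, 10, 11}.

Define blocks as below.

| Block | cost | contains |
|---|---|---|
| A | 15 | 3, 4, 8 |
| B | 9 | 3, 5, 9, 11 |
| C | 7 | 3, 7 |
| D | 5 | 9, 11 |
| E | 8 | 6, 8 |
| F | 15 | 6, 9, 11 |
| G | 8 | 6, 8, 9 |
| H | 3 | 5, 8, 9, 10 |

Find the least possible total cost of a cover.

A, C, D, G, H together cover every point (A ∪ C ∪ D ∪ G ∪ H = {3, 4, 5, 6, 7, 8, 9, 10, 11}); total cost 15 + 7 + 5 + 8 + 3 = 38.
No covering selection has total cost below 38.

38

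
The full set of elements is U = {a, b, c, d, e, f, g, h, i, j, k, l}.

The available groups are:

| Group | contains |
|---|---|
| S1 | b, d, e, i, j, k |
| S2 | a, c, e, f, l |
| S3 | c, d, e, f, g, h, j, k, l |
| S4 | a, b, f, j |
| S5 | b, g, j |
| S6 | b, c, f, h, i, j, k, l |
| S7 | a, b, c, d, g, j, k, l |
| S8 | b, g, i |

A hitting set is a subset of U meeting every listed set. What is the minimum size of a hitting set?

The 2 elements {b, l} hit every group.
The groups S2, S8 are pairwise disjoint, so any hitting set needs a separate element for each — at least 2. Hence 2 is optimal.

2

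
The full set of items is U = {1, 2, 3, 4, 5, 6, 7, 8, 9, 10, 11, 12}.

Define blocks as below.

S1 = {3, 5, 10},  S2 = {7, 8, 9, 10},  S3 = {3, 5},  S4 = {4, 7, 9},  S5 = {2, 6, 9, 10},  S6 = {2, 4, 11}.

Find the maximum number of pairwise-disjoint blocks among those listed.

3

S2, S3, S6 are pairwise disjoint (S2={7,8,9,10}; S3={3,5}; S6={2,4,11}).
Every remaining block overlaps one of these, and no 4 of the listed blocks are pairwise disjoint, so 3 is the maximum.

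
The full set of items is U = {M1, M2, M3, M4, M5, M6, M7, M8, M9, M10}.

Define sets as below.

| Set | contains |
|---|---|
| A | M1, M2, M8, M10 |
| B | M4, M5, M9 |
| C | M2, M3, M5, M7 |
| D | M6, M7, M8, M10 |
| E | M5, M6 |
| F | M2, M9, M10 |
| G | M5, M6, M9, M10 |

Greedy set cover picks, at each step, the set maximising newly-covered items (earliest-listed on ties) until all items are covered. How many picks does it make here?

Greedy: pick A (covers 4 new) → pick B (covers 3 new) → pick C (covers 2 new) → pick D (covers 1 new). Total picks: 4.

4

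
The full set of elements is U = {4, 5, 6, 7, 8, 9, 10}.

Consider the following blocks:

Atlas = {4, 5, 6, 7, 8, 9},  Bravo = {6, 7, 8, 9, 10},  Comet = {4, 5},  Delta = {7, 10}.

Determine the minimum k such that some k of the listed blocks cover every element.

Take {Atlas, Delta}. Their union is {4, 5, 6, 7, 8, 9, 10}, which is all 7 elements.
No single block has all 7 elements (the largest, Atlas, has 6), so 2 is optimal.

2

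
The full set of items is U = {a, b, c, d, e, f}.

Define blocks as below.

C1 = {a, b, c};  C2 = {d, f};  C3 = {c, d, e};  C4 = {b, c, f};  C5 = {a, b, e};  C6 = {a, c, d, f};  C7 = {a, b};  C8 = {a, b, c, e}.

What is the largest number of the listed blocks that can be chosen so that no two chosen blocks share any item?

C2, C7 are pairwise disjoint (C2={d,f}; C7={a,b}).
Every remaining block overlaps one of these, and no 3 of the listed blocks are pairwise disjoint, so 2 is the maximum.

2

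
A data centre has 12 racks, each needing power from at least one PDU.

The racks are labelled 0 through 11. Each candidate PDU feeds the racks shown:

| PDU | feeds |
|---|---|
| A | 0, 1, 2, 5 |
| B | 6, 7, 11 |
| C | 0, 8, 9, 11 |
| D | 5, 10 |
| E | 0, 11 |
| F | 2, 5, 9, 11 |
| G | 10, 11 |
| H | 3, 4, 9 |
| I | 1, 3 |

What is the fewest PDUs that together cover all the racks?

5

Take {A, B, C, G, H}. Their union is {0, 1, 2, 3, 4, 5, 6, 7, 8, 9, 10, 11}, which is all 12 racks.
No 4 of the 9 PDUs cover everything (all 126 combinations miss at least one rack), so 5 is optimal.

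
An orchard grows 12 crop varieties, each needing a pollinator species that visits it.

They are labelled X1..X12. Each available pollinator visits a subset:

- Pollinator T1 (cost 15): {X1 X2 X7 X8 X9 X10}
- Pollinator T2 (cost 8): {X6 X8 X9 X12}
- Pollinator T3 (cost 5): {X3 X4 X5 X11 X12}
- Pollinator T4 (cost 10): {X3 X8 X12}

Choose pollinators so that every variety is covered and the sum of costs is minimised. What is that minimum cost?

T1, T2, T3 together cover every variety (T1 ∪ T2 ∪ T3 = {X1, X2, X3, X4, X5, X6, X7, X8, X9, X10, X11, X12}); total cost 15 + 8 + 5 = 28.
No covering selection has total cost below 28.

28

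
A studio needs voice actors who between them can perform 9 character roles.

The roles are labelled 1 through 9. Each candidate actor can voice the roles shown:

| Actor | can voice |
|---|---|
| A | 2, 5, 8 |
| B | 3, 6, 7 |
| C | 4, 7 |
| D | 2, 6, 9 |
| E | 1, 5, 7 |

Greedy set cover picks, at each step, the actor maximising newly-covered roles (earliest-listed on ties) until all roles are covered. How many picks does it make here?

5

Greedy: pick A (covers 3 new) → pick B (covers 3 new) → pick C (covers 1 new) → pick D (covers 1 new) → pick E (covers 1 new). Total picks: 5.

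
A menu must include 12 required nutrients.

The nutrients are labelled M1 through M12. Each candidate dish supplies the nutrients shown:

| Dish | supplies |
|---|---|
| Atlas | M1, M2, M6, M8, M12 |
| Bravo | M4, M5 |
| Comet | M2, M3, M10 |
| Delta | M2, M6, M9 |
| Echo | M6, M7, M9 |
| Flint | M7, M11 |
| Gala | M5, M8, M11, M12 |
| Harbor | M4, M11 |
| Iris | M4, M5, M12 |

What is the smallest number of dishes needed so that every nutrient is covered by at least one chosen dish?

5

Atlas and Bravo and Comet and Echo and Flint together: Atlas ∪ Bravo ∪ Comet ∪ Echo ∪ Flint = {M1, M2, M3, M4, M5, M6, M7, M8, M9, M10, M11, M12} — every nutrient is covered.
Only Atlas contains M1, so Atlas is forced; the remaining 7 nutrients need at least 4 more dishes (each remaining dish adds at most 2) — so at least 5 dishes are needed, and 5 is optimal.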